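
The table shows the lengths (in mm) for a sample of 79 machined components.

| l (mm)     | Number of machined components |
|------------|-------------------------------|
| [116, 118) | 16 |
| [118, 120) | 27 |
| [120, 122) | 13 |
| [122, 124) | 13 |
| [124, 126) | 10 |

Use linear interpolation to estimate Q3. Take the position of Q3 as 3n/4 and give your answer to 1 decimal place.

Cumulative frequencies: 16, 43, 56, 69, 79
n = 79; position = 3n/4 = 59.25.
This falls in the class [122, 124): L = 122, F = 56, f = 13, h = 2.
Upper quartile ≈ 122 + ((59.25 − 56) / 13) × 2 = 122.5000

122.5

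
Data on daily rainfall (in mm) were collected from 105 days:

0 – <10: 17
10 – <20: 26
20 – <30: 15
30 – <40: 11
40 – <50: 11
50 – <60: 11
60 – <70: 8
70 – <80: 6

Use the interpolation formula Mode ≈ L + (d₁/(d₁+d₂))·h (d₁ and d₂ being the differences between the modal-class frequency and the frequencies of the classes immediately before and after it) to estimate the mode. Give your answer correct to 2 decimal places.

Modal class: 10 – <20 (highest frequency 26).
d₁ = 26 − 17 = 9, d₂ = 26 − 15 = 11
Mode ≈ 10 + (9/(9+11)) × 10 = 10 + 4.5000 = 14.5000

14.50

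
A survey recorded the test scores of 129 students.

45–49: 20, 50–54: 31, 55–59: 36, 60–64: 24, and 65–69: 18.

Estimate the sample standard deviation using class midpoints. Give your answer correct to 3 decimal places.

6.344

Midpoints: 47, 52, 57, 62, 67
n = 129, Σfm = 7298, mean = 56.5736
Σfm² = 418026
Σf(m − x̄)² = Σfm² − (Σfm)²/n = 418026 − 7298²/129 = 5151.5504
Sample variance = 5151.5504 / 128 = 40.2465
Standard deviation = √40.2465 = 6.3440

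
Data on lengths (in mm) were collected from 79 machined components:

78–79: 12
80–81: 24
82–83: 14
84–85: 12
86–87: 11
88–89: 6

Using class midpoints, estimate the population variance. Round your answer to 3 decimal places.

Midpoints: 78.5, 80.5, 82.5, 84.5, 86.5, 88.5
n = 79, Σfm = 6525.5, mean = 82.6013
Σfm² = 539741.75
Σf(m − x̄)² = Σfm² − (Σfm)²/n = 539741.75 − 6525.5²/79 = 727.1899
Population variance = 727.1899 / 79 = 9.2049

9.205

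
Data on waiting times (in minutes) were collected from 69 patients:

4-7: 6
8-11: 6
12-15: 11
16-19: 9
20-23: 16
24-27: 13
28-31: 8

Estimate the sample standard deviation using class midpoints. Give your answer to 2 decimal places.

7.19

Midpoints: 5.5, 9.5, 13.5, 17.5, 21.5, 25.5, 29.5
n = 69, Σfm = 1307.5, mean = 18.9493
Σfm² = 28295.25
Σf(m − x̄)² = Σfm² − (Σfm)²/n = 28295.25 − 1307.5²/69 = 3519.0725
Sample variance = 3519.0725 / 68 = 51.7511
Standard deviation = √51.7511 = 7.1938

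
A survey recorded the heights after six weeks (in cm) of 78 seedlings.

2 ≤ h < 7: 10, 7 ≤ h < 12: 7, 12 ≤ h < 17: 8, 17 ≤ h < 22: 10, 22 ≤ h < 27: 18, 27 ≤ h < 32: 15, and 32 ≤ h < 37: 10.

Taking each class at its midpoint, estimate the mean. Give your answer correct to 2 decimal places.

21.17

Midpoints: 4.5, 9.5, 14.5, 19.5, 24.5, 29.5, 34.5
Σfm = 10×4.5 + 7×9.5 + 8×14.5 + 10×19.5 + 18×24.5 + 15×29.5 + 10×34.5 = 1651
n = Σf = 78
Mean = 1651 / 78 = 21.1667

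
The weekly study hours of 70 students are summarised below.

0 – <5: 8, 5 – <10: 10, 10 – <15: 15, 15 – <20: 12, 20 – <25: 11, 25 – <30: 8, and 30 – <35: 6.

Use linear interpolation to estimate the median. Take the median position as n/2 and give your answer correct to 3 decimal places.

15.833

Cumulative frequencies: 8, 18, 33, 45, 56, 64, 70
n = 70; position = n/2 = 35.
This falls in the class 15 – <20: L = 15, F = 33, f = 12, h = 5.
Median ≈ 15 + ((35 − 33) / 12) × 5 = 15.8333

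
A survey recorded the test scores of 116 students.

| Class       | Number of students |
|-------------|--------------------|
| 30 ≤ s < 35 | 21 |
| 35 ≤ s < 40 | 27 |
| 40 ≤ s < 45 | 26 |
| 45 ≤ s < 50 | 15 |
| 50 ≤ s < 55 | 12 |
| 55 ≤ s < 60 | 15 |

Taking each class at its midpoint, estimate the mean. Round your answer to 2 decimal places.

Midpoints: 32.5, 37.5, 42.5, 47.5, 52.5, 57.5
Σfm = 21×32.5 + 27×37.5 + 26×42.5 + 15×47.5 + 12×52.5 + 15×57.5 = 5005
n = Σf = 116
Mean = 5005 / 116 = 43.1466

43.15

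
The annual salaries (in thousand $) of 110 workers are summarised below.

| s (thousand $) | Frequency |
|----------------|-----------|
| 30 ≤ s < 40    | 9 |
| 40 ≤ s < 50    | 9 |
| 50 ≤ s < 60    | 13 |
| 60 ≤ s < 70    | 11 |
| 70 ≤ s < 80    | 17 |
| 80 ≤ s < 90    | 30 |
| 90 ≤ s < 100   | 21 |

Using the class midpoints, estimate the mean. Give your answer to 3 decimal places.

72.455

Midpoints: 35, 45, 55, 65, 75, 85, 95
Σfm = 9×35 + 9×45 + 13×55 + 11×65 + 17×75 + 30×85 + 21×95 = 7970
n = Σf = 110
Mean = 7970 / 110 = 72.4545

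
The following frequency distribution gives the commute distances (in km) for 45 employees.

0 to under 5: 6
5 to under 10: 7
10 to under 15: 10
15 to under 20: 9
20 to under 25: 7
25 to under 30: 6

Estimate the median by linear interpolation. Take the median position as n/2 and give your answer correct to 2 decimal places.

14.75

Cumulative frequencies: 6, 13, 23, 32, 39, 45
n = 45; position = n/2 = 22.5.
This falls in the class 10 to under 15: L = 10, F = 13, f = 10, h = 5.
Median ≈ 10 + ((22.5 − 13) / 10) × 5 = 14.7500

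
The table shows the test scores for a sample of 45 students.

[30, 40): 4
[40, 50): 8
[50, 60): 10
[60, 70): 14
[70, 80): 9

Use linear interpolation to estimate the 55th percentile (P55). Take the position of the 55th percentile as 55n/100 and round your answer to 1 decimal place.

Cumulative frequencies: 4, 12, 22, 36, 45
n = 45; position = 55n/100 = 24.75.
This falls in the class [60, 70): L = 60, F = 22, f = 14, h = 10.
55th percentile ≈ 60 + ((24.75 − 22) / 14) × 10 = 61.9643

62.0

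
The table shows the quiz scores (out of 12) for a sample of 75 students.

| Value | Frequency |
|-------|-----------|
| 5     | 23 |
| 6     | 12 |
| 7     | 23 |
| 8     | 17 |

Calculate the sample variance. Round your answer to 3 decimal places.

Values: 5, 6, 7, 8
n = 75, Σfx = 484, mean = 6.4533
Σfx² = 3222
Σf(x − x̄)² = Σfx² − (Σfx)²/n = 3222 − 484²/75 = 98.5867
Sample variance = 98.5867 / 74 = 1.3323

1.332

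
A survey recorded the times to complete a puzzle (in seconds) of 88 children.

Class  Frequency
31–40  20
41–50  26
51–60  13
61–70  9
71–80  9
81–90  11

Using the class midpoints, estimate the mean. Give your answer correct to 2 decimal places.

54.82

Midpoints: 35.5, 45.5, 55.5, 65.5, 75.5, 85.5
Σfm = 20×35.5 + 26×45.5 + 13×55.5 + 9×65.5 + 9×75.5 + 11×85.5 = 4824
n = Σf = 88
Mean = 4824 / 88 = 54.8182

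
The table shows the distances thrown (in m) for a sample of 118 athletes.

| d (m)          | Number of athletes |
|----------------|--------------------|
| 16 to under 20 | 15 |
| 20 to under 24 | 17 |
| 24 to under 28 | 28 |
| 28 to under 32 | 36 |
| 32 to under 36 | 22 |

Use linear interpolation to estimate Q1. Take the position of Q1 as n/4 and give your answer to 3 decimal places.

23.412

Cumulative frequencies: 15, 32, 60, 96, 118
n = 118; position = n/4 = 29.5.
This falls in the class 20 to under 24: L = 20, F = 15, f = 17, h = 4.
Lower quartile ≈ 20 + ((29.5 − 15) / 17) × 4 = 23.4118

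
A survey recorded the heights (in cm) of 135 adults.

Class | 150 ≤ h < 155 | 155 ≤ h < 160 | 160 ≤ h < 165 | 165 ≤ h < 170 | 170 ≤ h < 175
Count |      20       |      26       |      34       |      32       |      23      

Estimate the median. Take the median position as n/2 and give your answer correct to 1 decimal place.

163.2

Cumulative frequencies: 20, 46, 80, 112, 135
n = 135; position = n/2 = 67.5.
This falls in the class 160 ≤ h < 165: L = 160, F = 46, f = 34, h = 5.
Median ≈ 160 + ((67.5 − 46) / 34) × 5 = 163.1618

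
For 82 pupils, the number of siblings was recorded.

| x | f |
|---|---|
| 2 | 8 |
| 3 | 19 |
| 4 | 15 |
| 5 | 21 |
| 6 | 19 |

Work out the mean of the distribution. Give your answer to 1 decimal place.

4.3

Values: 2, 3, 4, 5, 6
Σfx = 8×2 + 19×3 + 15×4 + 21×5 + 19×6 = 352
n = Σf = 82
Mean = 352 / 82 = 4.2927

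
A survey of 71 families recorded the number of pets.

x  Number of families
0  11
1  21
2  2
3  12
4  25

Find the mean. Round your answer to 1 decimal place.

Values: 0, 1, 2, 3, 4
Σfx = 11×0 + 21×1 + 2×2 + 12×3 + 25×4 = 161
n = Σf = 71
Mean = 161 / 71 = 2.2676

2.3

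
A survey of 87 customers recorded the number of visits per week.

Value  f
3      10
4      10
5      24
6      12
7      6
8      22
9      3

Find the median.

Cumulative frequencies: 10, 20, 44, 56, 62, 84, 87
n = 87, so the median is the value in position (n+1)/2 = 44.
Position 44 falls at value 5.

5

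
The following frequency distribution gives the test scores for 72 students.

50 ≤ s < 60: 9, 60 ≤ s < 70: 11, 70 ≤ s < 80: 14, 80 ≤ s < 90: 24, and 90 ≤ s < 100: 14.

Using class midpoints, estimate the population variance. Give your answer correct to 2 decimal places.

166.18

Midpoints: 55, 65, 75, 85, 95
n = 72, Σfm = 5630, mean = 78.1944
Σfm² = 452200
Σf(m − x̄)² = Σfm² − (Σfm)²/n = 452200 − 5630²/72 = 11965.2778
Population variance = 11965.2778 / 72 = 166.1844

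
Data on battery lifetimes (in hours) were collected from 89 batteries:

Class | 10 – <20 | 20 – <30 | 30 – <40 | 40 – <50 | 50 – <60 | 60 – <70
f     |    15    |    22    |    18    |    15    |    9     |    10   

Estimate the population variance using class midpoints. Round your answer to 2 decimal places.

249.03

Midpoints: 15, 25, 35, 45, 55, 65
n = 89, Σfm = 3225, mean = 36.2360
Σfm² = 139025
Σf(m − x̄)² = Σfm² − (Σfm)²/n = 139025 − 3225²/89 = 22164.0449
Population variance = 22164.0449 / 89 = 249.0342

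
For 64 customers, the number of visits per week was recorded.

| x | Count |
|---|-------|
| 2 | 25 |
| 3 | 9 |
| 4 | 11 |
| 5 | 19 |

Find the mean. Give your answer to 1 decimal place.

3.4

Values: 2, 3, 4, 5
Σfx = 25×2 + 9×3 + 11×4 + 19×5 = 216
n = Σf = 64
Mean = 216 / 64 = 3.3750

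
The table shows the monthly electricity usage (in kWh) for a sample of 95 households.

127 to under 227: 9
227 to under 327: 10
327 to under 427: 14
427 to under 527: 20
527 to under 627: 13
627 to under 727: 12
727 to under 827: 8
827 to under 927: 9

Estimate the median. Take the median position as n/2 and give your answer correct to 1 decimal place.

499.5

Cumulative frequencies: 9, 19, 33, 53, 66, 78, 86, 95
n = 95; position = n/2 = 47.5.
This falls in the class 427 to under 527: L = 427, F = 33, f = 20, h = 100.
Median ≈ 427 + ((47.5 − 33) / 20) × 100 = 499.5000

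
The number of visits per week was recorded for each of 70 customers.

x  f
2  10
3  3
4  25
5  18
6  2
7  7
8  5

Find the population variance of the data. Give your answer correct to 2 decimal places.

Values: 2, 3, 4, 5, 6, 7, 8
n = 70, Σfx = 320, mean = 4.5714
Σfx² = 1652
Σf(x − x̄)² = Σfx² − (Σfx)²/n = 1652 − 320²/70 = 189.1429
Population variance = 189.1429 / 70 = 2.7020

2.70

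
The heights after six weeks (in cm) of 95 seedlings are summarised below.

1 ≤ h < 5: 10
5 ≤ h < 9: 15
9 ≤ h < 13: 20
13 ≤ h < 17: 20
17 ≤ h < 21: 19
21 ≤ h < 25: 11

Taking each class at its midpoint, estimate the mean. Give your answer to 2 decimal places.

Midpoints: 3, 7, 11, 15, 19, 23
Σfm = 10×3 + 15×7 + 20×11 + 20×15 + 19×19 + 11×23 = 1269
n = Σf = 95
Mean = 1269 / 95 = 13.3579

13.36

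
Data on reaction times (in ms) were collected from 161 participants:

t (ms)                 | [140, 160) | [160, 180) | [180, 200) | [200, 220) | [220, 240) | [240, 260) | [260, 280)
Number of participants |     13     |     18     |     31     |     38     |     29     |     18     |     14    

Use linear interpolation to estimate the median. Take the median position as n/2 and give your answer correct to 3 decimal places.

Cumulative frequencies: 13, 31, 62, 100, 129, 147, 161
n = 161; position = n/2 = 80.5.
This falls in the class [200, 220): L = 200, F = 62, f = 38, h = 20.
Median ≈ 200 + ((80.5 − 62) / 38) × 20 = 209.7368

209.737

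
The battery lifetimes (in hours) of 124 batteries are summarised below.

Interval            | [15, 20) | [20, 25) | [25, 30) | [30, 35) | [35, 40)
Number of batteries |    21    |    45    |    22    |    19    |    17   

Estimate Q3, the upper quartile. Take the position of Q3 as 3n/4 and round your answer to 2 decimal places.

31.32

Cumulative frequencies: 21, 66, 88, 107, 124
n = 124; position = 3n/4 = 93.
This falls in the class [30, 35): L = 30, F = 88, f = 19, h = 5.
Upper quartile ≈ 30 + ((93 − 88) / 19) × 5 = 31.3158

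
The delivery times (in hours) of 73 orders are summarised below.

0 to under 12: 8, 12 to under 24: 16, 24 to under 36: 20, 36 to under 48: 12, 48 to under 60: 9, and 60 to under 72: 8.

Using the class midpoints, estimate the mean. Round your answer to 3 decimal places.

33.616

Midpoints: 6, 18, 30, 42, 54, 66
Σfm = 8×6 + 16×18 + 20×30 + 12×42 + 9×54 + 8×66 = 2454
n = Σf = 73
Mean = 2454 / 73 = 33.6164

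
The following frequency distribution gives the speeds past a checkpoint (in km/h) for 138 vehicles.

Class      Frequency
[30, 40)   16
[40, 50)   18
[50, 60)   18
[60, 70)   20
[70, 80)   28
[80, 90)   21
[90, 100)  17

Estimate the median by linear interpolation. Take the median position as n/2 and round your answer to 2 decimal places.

68.50

Cumulative frequencies: 16, 34, 52, 72, 100, 121, 138
n = 138; position = n/2 = 69.
This falls in the class [60, 70): L = 60, F = 52, f = 20, h = 10.
Median ≈ 60 + ((69 − 52) / 20) × 10 = 68.5000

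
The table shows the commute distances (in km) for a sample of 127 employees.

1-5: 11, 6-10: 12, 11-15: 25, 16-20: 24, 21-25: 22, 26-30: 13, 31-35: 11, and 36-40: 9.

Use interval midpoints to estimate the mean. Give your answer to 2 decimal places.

Midpoints: 3, 8, 13, 18, 23, 28, 33, 38
Σfm = 11×3 + 12×8 + 25×13 + 24×18 + 22×23 + 13×28 + 11×33 + 9×38 = 2461
n = Σf = 127
Mean = 2461 / 127 = 19.3780

19.38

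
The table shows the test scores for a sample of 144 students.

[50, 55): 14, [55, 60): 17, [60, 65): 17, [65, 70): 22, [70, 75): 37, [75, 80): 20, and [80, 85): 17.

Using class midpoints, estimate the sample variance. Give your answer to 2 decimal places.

82.60

Midpoints: 52.5, 57.5, 62.5, 67.5, 72.5, 77.5, 82.5
n = 144, Σfm = 9895, mean = 68.7153
Σfm² = 691750
Σf(m − x̄)² = Σfm² − (Σfm)²/n = 691750 − 9895²/144 = 11812.3264
Sample variance = 11812.3264 / 143 = 82.6037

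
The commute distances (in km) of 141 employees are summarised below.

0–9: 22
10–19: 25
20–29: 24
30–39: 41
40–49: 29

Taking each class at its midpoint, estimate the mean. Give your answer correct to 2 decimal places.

Midpoints: 4.5, 14.5, 24.5, 34.5, 44.5
Σfm = 22×4.5 + 25×14.5 + 24×24.5 + 41×34.5 + 29×44.5 = 3754.5
n = Σf = 141
Mean = 3754.5 / 141 = 26.6277

26.63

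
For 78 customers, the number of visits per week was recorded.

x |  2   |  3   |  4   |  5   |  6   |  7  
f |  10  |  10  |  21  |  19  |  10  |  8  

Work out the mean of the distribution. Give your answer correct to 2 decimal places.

4.42

Values: 2, 3, 4, 5, 6, 7
Σfx = 10×2 + 10×3 + 21×4 + 19×5 + 10×6 + 8×7 = 345
n = Σf = 78
Mean = 345 / 78 = 4.4231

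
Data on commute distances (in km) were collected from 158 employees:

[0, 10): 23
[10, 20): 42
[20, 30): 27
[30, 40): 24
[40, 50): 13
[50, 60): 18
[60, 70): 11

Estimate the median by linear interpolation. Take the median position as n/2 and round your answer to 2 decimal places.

25.19

Cumulative frequencies: 23, 65, 92, 116, 129, 147, 158
n = 158; position = n/2 = 79.
This falls in the class [20, 30): L = 20, F = 65, f = 27, h = 10.
Median ≈ 20 + ((79 − 65) / 27) × 10 = 25.1852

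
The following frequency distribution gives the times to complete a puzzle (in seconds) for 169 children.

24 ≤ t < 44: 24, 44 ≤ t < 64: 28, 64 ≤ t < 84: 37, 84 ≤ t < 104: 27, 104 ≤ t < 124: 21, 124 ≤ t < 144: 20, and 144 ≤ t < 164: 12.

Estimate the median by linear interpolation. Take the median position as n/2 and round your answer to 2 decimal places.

81.57

Cumulative frequencies: 24, 52, 89, 116, 137, 157, 169
n = 169; position = n/2 = 84.5.
This falls in the class 64 ≤ t < 84: L = 64, F = 52, f = 37, h = 20.
Median ≈ 64 + ((84.5 − 52) / 37) × 20 = 81.5676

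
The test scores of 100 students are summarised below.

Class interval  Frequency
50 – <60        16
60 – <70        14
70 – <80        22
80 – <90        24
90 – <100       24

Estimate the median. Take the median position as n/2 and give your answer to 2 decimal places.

Cumulative frequencies: 16, 30, 52, 76, 100
n = 100; position = n/2 = 50.
This falls in the class 70 – <80: L = 70, F = 30, f = 22, h = 10.
Median ≈ 70 + ((50 − 30) / 22) × 10 = 79.0909

79.09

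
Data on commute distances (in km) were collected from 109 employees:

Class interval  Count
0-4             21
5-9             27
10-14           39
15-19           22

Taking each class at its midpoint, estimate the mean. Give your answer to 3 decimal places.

9.844

Midpoints: 2, 7, 12, 17
Σfm = 21×2 + 27×7 + 39×12 + 22×17 = 1073
n = Σf = 109
Mean = 1073 / 109 = 9.8440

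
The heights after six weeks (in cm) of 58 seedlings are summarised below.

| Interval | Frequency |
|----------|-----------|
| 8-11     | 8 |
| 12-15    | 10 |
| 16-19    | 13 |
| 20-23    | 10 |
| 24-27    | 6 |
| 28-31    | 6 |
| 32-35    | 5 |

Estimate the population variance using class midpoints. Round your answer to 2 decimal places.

Midpoints: 9.5, 13.5, 17.5, 21.5, 25.5, 29.5, 33.5
n = 58, Σfm = 1151, mean = 19.8448
Σfm² = 25882.5
Σf(m − x̄)² = Σfm² − (Σfm)²/n = 25882.5 − 1151²/58 = 3041.1034
Population variance = 3041.1034 / 58 = 52.4328

52.43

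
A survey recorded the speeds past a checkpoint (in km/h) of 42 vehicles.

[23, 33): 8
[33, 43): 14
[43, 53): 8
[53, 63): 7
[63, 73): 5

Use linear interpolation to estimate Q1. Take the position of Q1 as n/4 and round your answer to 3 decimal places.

34.786

Cumulative frequencies: 8, 22, 30, 37, 42
n = 42; position = n/4 = 10.5.
This falls in the class [33, 43): L = 33, F = 8, f = 14, h = 10.
Lower quartile ≈ 33 + ((10.5 − 8) / 14) × 10 = 34.7857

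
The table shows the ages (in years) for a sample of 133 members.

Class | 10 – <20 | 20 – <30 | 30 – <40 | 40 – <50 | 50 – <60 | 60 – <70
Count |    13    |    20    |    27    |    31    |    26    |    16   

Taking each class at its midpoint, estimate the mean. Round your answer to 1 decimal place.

Midpoints: 15, 25, 35, 45, 55, 65
Σfm = 13×15 + 20×25 + 27×35 + 31×45 + 26×55 + 16×65 = 5505
n = Σf = 133
Mean = 5505 / 133 = 41.3910

41.4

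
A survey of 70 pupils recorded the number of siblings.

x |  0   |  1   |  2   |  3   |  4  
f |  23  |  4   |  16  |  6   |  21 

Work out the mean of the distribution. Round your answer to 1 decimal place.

2.0

Values: 0, 1, 2, 3, 4
Σfx = 23×0 + 4×1 + 16×2 + 6×3 + 21×4 = 138
n = Σf = 70
Mean = 138 / 70 = 1.9714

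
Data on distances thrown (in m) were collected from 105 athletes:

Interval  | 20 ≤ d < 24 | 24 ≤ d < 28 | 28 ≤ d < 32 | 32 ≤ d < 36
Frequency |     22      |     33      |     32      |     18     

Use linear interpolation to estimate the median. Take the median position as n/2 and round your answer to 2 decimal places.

27.70

Cumulative frequencies: 22, 55, 87, 105
n = 105; position = n/2 = 52.5.
This falls in the class 24 ≤ d < 28: L = 24, F = 22, f = 33, h = 4.
Median ≈ 24 + ((52.5 − 22) / 33) × 4 = 27.6970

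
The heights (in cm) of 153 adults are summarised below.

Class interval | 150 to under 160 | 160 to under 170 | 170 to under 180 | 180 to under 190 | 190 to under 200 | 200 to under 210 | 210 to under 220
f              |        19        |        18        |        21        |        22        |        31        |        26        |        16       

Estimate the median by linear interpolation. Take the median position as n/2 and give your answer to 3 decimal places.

188.409

Cumulative frequencies: 19, 37, 58, 80, 111, 137, 153
n = 153; position = n/2 = 76.5.
This falls in the class 180 to under 190: L = 180, F = 58, f = 22, h = 10.
Median ≈ 180 + ((76.5 − 58) / 22) × 10 = 188.4091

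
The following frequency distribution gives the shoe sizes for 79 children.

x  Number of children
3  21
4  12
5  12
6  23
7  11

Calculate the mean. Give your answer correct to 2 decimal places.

Values: 3, 4, 5, 6, 7
Σfx = 21×3 + 12×4 + 12×5 + 23×6 + 11×7 = 386
n = Σf = 79
Mean = 386 / 79 = 4.8861

4.89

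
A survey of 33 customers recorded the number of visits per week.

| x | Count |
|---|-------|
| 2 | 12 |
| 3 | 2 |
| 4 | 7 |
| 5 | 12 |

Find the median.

4

Cumulative frequencies: 12, 14, 21, 33
n = 33, so the median is the value in position (n+1)/2 = 17.
Position 17 falls at value 4.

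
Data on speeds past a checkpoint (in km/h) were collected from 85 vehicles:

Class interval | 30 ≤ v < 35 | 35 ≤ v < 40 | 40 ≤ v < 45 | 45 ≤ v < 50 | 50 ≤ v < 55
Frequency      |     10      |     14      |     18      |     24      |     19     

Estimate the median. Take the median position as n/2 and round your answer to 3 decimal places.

45.104

Cumulative frequencies: 10, 24, 42, 66, 85
n = 85; position = n/2 = 42.5.
This falls in the class 45 ≤ v < 50: L = 45, F = 42, f = 24, h = 5.
Median ≈ 45 + ((42.5 − 42) / 24) × 5 = 45.1042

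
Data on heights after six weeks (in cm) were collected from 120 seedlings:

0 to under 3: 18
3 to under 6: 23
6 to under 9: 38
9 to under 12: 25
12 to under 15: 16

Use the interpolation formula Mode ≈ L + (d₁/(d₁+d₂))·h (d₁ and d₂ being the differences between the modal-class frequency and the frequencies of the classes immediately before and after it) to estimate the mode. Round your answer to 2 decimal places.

7.61

Modal class: 6 to under 9 (highest frequency 38).
d₁ = 38 − 23 = 15, d₂ = 38 − 25 = 13
Mode ≈ 6 + (15/(15+13)) × 3 = 6 + 1.6071 = 7.6071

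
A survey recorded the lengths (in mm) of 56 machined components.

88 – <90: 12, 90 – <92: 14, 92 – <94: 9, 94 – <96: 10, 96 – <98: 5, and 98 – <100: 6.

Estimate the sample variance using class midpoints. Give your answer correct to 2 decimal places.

10.62

Midpoints: 89, 91, 93, 95, 97, 99
n = 56, Σfm = 5208, mean = 93.0000
Σfm² = 484928
Σf(m − x̄)² = Σfm² − (Σfm)²/n = 484928 − 5208²/56 = 584.0000
Sample variance = 584.0000 / 55 = 10.6182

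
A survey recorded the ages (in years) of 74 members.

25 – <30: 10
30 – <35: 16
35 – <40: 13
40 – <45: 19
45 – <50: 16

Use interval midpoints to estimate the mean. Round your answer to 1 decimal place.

Midpoints: 27.5, 32.5, 37.5, 42.5, 47.5
Σfm = 10×27.5 + 16×32.5 + 13×37.5 + 19×42.5 + 16×47.5 = 2850
n = Σf = 74
Mean = 2850 / 74 = 38.5135

38.5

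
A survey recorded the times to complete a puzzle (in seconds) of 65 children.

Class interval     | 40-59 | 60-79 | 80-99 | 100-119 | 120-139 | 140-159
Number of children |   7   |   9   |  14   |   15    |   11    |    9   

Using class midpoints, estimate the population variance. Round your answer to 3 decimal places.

Midpoints: 49.5, 69.5, 89.5, 109.5, 129.5, 149.5
n = 65, Σfm = 6637.5, mean = 102.1154
Σfm² = 738246.25
Σf(m − x̄)² = Σfm² − (Σfm)²/n = 738246.25 − 6637.5²/65 = 60455.3846
Population variance = 60455.3846 / 65 = 930.0828

930.083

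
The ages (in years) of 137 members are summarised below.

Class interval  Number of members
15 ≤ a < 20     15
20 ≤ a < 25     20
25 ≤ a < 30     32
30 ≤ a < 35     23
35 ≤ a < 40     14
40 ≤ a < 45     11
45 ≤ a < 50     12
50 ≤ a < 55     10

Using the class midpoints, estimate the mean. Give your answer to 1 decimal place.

32.3

Midpoints: 17.5, 22.5, 27.5, 32.5, 37.5, 42.5, 47.5, 52.5
Σfm = 15×17.5 + 20×22.5 + 32×27.5 + 23×32.5 + 14×37.5 + 11×42.5 + 12×47.5 + 10×52.5 = 4427.5
n = Σf = 137
Mean = 4427.5 / 137 = 32.3175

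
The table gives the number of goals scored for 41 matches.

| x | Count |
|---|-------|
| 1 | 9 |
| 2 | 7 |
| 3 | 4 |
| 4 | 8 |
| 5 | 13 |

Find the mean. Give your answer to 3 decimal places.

Values: 1, 2, 3, 4, 5
Σfx = 9×1 + 7×2 + 4×3 + 8×4 + 13×5 = 132
n = Σf = 41
Mean = 132 / 41 = 3.2195

3.220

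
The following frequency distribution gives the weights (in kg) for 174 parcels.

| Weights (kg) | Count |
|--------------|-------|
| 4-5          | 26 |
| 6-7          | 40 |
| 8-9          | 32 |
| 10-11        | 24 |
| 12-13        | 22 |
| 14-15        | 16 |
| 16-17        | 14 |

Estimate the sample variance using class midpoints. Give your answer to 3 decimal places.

13.577

Midpoints: 4.5, 6.5, 8.5, 10.5, 12.5, 14.5, 16.5
n = 174, Σfm = 1639, mean = 9.4195
Σfm² = 17787.5
Σf(m − x̄)² = Σfm² − (Σfm)²/n = 17787.5 − 1639²/174 = 2348.8736
Sample variance = 2348.8736 / 173 = 13.5773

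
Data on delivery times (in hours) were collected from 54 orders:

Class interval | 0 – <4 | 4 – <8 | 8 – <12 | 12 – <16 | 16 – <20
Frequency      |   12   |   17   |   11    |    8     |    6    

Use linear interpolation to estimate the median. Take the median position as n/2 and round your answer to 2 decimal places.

Cumulative frequencies: 12, 29, 40, 48, 54
n = 54; position = n/2 = 27.
This falls in the class 4 – <8: L = 4, F = 12, f = 17, h = 4.
Median ≈ 4 + ((27 − 12) / 17) × 4 = 7.5294

7.53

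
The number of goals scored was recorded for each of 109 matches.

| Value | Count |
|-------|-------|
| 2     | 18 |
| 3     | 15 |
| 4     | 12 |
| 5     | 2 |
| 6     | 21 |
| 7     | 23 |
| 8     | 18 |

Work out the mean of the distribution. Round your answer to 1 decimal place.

5.2

Values: 2, 3, 4, 5, 6, 7, 8
Σfx = 18×2 + 15×3 + 12×4 + 2×5 + 21×6 + 23×7 + 18×8 = 570
n = Σf = 109
Mean = 570 / 109 = 5.2294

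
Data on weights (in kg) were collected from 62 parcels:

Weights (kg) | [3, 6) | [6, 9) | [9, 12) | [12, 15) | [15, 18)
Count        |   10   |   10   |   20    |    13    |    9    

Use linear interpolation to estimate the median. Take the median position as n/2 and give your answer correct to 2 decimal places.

Cumulative frequencies: 10, 20, 40, 53, 62
n = 62; position = n/2 = 31.
This falls in the class [9, 12): L = 9, F = 20, f = 20, h = 3.
Median ≈ 9 + ((31 − 20) / 20) × 3 = 10.6500

10.65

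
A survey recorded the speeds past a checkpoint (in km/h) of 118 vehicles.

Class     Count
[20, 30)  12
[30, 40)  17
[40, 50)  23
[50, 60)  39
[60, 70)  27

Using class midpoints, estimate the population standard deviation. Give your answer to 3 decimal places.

12.659

Midpoints: 25, 35, 45, 55, 65
n = 118, Σfm = 5830, mean = 49.4068
Σfm² = 306950
Σf(m − x̄)² = Σfm² − (Σfm)²/n = 306950 − 5830²/118 = 18908.4746
Population variance = 18908.4746 / 118 = 160.2413
Standard deviation = √160.2413 = 12.6586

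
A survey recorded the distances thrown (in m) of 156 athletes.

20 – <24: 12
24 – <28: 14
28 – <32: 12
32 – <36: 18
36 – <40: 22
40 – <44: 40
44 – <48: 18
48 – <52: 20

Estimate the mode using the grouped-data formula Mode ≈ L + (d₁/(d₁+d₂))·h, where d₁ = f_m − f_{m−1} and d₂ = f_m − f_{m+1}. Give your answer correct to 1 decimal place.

41.8

Modal class: 40 – <44 (highest frequency 40).
d₁ = 40 − 22 = 18, d₂ = 40 − 18 = 22
Mode ≈ 40 + (18/(18+22)) × 4 = 40 + 1.8000 = 41.8000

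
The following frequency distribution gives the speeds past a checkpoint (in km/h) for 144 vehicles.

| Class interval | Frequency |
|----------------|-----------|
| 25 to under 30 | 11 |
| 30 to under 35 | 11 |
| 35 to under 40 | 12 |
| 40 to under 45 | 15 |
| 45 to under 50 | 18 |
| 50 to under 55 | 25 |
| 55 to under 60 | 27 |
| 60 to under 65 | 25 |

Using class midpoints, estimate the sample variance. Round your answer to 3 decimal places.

119.925

Midpoints: 27.5, 32.5, 37.5, 42.5, 47.5, 52.5, 57.5, 62.5
n = 144, Σfm = 7030, mean = 48.8194
Σfm² = 360350
Σf(m − x̄)² = Σfm² − (Σfm)²/n = 360350 − 7030²/144 = 17149.3056
Sample variance = 17149.3056 / 143 = 119.9252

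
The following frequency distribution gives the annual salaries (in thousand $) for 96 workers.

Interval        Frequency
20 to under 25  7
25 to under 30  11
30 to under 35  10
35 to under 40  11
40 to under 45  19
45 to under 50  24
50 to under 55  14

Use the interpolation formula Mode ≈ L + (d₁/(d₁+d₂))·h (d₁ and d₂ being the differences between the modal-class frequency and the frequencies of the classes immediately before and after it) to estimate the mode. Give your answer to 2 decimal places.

46.67

Modal class: 45 to under 50 (highest frequency 24).
d₁ = 24 − 19 = 5, d₂ = 24 − 14 = 10
Mode ≈ 45 + (5/(5+10)) × 5 = 45 + 1.6667 = 46.6667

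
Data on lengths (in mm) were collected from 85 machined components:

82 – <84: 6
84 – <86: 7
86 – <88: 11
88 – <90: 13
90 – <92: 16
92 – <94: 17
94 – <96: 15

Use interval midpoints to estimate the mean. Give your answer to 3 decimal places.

90.224

Midpoints: 83, 85, 87, 89, 91, 93, 95
Σfm = 6×83 + 7×85 + 11×87 + 13×89 + 16×91 + 17×93 + 15×95 = 7669
n = Σf = 85
Mean = 7669 / 85 = 90.2235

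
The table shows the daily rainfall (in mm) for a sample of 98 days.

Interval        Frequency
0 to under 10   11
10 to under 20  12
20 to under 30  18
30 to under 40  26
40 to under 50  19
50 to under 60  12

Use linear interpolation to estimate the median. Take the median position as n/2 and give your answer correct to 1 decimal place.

33.1

Cumulative frequencies: 11, 23, 41, 67, 86, 98
n = 98; position = n/2 = 49.
This falls in the class 30 to under 40: L = 30, F = 41, f = 26, h = 10.
Median ≈ 30 + ((49 − 41) / 26) × 10 = 33.0769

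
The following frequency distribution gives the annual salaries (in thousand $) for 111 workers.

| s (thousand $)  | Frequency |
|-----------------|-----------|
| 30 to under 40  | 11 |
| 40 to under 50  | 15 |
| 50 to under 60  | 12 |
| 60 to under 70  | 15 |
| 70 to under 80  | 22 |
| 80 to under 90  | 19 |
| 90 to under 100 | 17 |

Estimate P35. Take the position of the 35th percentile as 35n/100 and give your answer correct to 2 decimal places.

Cumulative frequencies: 11, 26, 38, 53, 75, 94, 111
n = 111; position = 35n/100 = 38.85.
This falls in the class 60 to under 70: L = 60, F = 38, f = 15, h = 10.
35th percentile ≈ 60 + ((38.85 − 38) / 15) × 10 = 60.5667

60.57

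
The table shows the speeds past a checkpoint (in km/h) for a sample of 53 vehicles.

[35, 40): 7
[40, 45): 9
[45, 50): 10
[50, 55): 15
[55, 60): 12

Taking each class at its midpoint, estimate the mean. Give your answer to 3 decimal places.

Midpoints: 37.5, 42.5, 47.5, 52.5, 57.5
Σfm = 7×37.5 + 9×42.5 + 10×47.5 + 15×52.5 + 12×57.5 = 2597.5
n = Σf = 53
Mean = 2597.5 / 53 = 49.0094

49.009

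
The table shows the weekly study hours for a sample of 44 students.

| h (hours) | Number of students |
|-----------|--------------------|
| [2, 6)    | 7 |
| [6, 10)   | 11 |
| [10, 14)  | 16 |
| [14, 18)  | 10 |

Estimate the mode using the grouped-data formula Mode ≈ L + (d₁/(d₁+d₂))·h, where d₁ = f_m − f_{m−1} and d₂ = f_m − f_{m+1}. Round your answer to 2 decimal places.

11.82

Modal class: [10, 14) (highest frequency 16).
d₁ = 16 − 11 = 5, d₂ = 16 − 10 = 6
Mode ≈ 10 + (5/(5+6)) × 4 = 10 + 1.8182 = 11.8182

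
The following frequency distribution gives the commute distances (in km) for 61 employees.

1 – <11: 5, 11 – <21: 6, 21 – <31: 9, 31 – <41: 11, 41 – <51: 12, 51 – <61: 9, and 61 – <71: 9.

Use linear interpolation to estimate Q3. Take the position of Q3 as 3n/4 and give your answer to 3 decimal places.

Cumulative frequencies: 5, 11, 20, 31, 43, 52, 61
n = 61; position = 3n/4 = 45.75.
This falls in the class 51 – <61: L = 51, F = 43, f = 9, h = 10.
Upper quartile ≈ 51 + ((45.75 − 43) / 9) × 10 = 54.0556

54.056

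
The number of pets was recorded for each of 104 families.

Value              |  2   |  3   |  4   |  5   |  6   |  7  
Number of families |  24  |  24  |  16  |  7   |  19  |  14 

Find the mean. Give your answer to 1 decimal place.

4.1

Values: 2, 3, 4, 5, 6, 7
Σfx = 24×2 + 24×3 + 16×4 + 7×5 + 19×6 + 14×7 = 431
n = Σf = 104
Mean = 431 / 104 = 4.1442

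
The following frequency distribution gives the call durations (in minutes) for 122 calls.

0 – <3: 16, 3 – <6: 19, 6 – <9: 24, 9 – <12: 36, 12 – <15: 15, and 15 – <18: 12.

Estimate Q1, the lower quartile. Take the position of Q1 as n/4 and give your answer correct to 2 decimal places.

5.29

Cumulative frequencies: 16, 35, 59, 95, 110, 122
n = 122; position = n/4 = 30.5.
This falls in the class 3 – <6: L = 3, F = 16, f = 19, h = 3.
Lower quartile ≈ 3 + ((30.5 − 16) / 19) × 3 = 5.2895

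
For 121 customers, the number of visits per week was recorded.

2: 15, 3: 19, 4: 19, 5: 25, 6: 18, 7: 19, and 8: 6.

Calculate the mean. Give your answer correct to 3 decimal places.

Values: 2, 3, 4, 5, 6, 7, 8
Σfx = 15×2 + 19×3 + 19×4 + 25×5 + 18×6 + 19×7 + 6×8 = 577
n = Σf = 121
Mean = 577 / 121 = 4.7686

4.769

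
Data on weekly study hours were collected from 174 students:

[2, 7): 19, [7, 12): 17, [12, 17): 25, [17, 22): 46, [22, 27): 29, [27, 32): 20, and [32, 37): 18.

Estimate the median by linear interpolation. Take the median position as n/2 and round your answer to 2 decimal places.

Cumulative frequencies: 19, 36, 61, 107, 136, 156, 174
n = 174; position = n/2 = 87.
This falls in the class [17, 22): L = 17, F = 61, f = 46, h = 5.
Median ≈ 17 + ((87 − 61) / 46) × 5 = 19.8261

19.83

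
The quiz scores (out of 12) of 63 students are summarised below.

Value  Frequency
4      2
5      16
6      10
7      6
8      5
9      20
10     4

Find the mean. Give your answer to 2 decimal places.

7.14

Values: 4, 5, 6, 7, 8, 9, 10
Σfx = 2×4 + 16×5 + 10×6 + 6×7 + 5×8 + 20×9 + 4×10 = 450
n = Σf = 63
Mean = 450 / 63 = 7.1429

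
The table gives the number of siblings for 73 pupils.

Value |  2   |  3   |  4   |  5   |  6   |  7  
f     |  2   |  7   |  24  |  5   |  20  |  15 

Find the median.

5

Cumulative frequencies: 2, 9, 33, 38, 58, 73
n = 73, so the median is the value in position (n+1)/2 = 37.
Position 37 falls at value 5.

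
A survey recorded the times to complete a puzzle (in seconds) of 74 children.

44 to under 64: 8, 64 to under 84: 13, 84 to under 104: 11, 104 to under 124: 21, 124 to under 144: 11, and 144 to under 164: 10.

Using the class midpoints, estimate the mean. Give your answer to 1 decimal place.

105.9

Midpoints: 54, 74, 94, 114, 134, 154
Σfm = 8×54 + 13×74 + 11×94 + 21×114 + 11×134 + 10×154 = 7836
n = Σf = 74
Mean = 7836 / 74 = 105.8919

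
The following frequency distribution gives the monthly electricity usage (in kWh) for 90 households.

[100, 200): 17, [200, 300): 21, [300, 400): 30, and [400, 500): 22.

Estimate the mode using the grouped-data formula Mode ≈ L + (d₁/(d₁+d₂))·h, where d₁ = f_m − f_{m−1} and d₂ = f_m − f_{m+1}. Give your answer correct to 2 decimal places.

352.94

Modal class: [300, 400) (highest frequency 30).
d₁ = 30 − 21 = 9, d₂ = 30 − 22 = 8
Mode ≈ 300 + (9/(9+8)) × 100 = 300 + 52.9412 = 352.9412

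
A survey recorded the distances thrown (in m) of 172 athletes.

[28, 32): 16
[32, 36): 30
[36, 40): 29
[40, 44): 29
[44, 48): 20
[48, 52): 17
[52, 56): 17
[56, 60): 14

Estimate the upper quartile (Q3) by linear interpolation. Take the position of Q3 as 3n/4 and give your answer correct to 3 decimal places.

49.176

Cumulative frequencies: 16, 46, 75, 104, 124, 141, 158, 172
n = 172; position = 3n/4 = 129.
This falls in the class [48, 52): L = 48, F = 124, f = 17, h = 4.
Upper quartile ≈ 48 + ((129 − 124) / 17) × 4 = 49.1765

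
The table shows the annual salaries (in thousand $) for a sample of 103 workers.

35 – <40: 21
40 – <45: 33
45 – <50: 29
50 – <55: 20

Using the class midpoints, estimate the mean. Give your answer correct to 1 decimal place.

Midpoints: 37.5, 42.5, 47.5, 52.5
Σfm = 21×37.5 + 33×42.5 + 29×47.5 + 20×52.5 = 4617.5
n = Σf = 103
Mean = 4617.5 / 103 = 44.8301

44.8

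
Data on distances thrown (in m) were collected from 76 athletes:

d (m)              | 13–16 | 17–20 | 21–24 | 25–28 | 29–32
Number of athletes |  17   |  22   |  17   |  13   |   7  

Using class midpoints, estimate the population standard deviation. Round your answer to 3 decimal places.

5.025

Midpoints: 14.5, 18.5, 22.5, 26.5, 30.5
n = 76, Σfm = 1594, mean = 20.9737
Σfm² = 35351
Σf(m − x̄)² = Σfm² − (Σfm)²/n = 35351 − 1594²/76 = 1918.9474
Population variance = 1918.9474 / 76 = 25.2493
Standard deviation = √25.2493 = 5.0249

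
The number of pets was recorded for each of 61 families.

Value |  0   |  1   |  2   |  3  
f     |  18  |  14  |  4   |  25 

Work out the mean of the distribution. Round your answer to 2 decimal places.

Values: 0, 1, 2, 3
Σfx = 18×0 + 14×1 + 4×2 + 25×3 = 97
n = Σf = 61
Mean = 97 / 61 = 1.5902

1.59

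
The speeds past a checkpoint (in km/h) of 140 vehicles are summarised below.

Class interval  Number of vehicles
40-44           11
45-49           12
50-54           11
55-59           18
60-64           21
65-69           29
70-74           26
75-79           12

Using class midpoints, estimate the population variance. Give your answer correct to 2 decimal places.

Midpoints: 42, 47, 52, 57, 62, 67, 72, 77
n = 140, Σfm = 8665, mean = 61.8929
Σfm² = 550975
Σf(m − x̄)² = Σfm² − (Σfm)²/n = 550975 − 8665²/140 = 14673.3929
Population variance = 14673.3929 / 140 = 104.8099

104.81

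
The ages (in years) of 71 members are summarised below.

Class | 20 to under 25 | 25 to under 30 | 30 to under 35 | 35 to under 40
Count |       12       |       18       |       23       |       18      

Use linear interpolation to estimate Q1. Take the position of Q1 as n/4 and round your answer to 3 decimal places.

Cumulative frequencies: 12, 30, 53, 71
n = 71; position = n/4 = 17.75.
This falls in the class 25 to under 30: L = 25, F = 12, f = 18, h = 5.
Lower quartile ≈ 25 + ((17.75 − 12) / 18) × 5 = 26.5972

26.597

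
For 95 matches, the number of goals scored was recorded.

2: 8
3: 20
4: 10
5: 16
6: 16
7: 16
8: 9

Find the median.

Cumulative frequencies: 8, 28, 38, 54, 70, 86, 95
n = 95, so the median is the value in position (n+1)/2 = 48.
Position 48 falls at value 5.

5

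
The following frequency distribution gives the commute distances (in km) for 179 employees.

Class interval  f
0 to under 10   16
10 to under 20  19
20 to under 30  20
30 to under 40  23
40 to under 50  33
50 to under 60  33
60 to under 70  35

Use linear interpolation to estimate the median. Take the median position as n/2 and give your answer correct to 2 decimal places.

43.48

Cumulative frequencies: 16, 35, 55, 78, 111, 144, 179
n = 179; position = n/2 = 89.5.
This falls in the class 40 to under 50: L = 40, F = 78, f = 33, h = 10.
Median ≈ 40 + ((89.5 − 78) / 33) × 10 = 43.4848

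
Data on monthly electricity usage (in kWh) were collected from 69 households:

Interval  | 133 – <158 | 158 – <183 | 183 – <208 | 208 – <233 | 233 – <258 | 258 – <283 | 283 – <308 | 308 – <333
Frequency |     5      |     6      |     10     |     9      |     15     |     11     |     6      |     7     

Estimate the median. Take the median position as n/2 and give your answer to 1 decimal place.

Cumulative frequencies: 5, 11, 21, 30, 45, 56, 62, 69
n = 69; position = n/2 = 34.5.
This falls in the class 233 – <258: L = 233, F = 30, f = 15, h = 25.
Median ≈ 233 + ((34.5 − 30) / 15) × 25 = 240.5000

240.5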